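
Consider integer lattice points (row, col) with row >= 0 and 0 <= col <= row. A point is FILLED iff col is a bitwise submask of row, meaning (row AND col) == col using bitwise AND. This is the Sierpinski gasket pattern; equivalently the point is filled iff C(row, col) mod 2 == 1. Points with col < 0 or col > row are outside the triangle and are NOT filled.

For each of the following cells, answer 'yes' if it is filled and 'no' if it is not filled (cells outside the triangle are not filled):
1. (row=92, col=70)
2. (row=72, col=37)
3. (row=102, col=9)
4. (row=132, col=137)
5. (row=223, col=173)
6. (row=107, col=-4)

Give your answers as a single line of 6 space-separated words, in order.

Answer: no no no no no no

Derivation:
(92,70): row=0b1011100, col=0b1000110, row AND col = 0b1000100 = 68; 68 != 70 -> empty
(72,37): row=0b1001000, col=0b100101, row AND col = 0b0 = 0; 0 != 37 -> empty
(102,9): row=0b1100110, col=0b1001, row AND col = 0b0 = 0; 0 != 9 -> empty
(132,137): col outside [0, 132] -> not filled
(223,173): row=0b11011111, col=0b10101101, row AND col = 0b10001101 = 141; 141 != 173 -> empty
(107,-4): col outside [0, 107] -> not filled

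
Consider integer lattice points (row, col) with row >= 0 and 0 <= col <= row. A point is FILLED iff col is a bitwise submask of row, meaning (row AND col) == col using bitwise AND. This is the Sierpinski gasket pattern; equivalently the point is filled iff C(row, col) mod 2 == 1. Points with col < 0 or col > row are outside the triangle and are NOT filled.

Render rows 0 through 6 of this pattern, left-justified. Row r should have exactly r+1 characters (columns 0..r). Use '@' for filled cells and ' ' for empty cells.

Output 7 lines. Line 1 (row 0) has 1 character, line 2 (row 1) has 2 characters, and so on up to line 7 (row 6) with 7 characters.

Answer: @
@@
@ @
@@@@
@   @
@@  @@
@ @ @ @

Derivation:
r0=0: @
r1=1: @@
r2=10: @ @
r3=11: @@@@
r4=100: @   @
r5=101: @@  @@
r6=110: @ @ @ @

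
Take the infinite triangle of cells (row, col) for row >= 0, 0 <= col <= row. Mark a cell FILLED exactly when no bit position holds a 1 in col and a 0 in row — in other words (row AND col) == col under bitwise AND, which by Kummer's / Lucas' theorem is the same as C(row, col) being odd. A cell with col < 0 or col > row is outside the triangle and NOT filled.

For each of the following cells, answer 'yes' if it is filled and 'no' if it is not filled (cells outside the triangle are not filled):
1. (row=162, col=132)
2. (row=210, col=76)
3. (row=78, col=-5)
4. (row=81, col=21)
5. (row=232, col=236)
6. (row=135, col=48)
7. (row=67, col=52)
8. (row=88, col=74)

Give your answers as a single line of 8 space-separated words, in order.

(162,132): row=0b10100010, col=0b10000100, row AND col = 0b10000000 = 128; 128 != 132 -> empty
(210,76): row=0b11010010, col=0b1001100, row AND col = 0b1000000 = 64; 64 != 76 -> empty
(78,-5): col outside [0, 78] -> not filled
(81,21): row=0b1010001, col=0b10101, row AND col = 0b10001 = 17; 17 != 21 -> empty
(232,236): col outside [0, 232] -> not filled
(135,48): row=0b10000111, col=0b110000, row AND col = 0b0 = 0; 0 != 48 -> empty
(67,52): row=0b1000011, col=0b110100, row AND col = 0b0 = 0; 0 != 52 -> empty
(88,74): row=0b1011000, col=0b1001010, row AND col = 0b1001000 = 72; 72 != 74 -> empty

Answer: no no no no no no no no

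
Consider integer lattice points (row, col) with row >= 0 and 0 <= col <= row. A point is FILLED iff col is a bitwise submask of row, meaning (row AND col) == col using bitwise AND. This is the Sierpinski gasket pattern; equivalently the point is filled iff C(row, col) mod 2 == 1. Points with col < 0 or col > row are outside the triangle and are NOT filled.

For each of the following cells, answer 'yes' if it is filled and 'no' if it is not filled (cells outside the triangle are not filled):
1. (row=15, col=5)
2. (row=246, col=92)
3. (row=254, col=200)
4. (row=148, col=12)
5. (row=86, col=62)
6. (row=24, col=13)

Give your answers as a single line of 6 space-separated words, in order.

Answer: yes no yes no no no

Derivation:
(15,5): row=0b1111, col=0b101, row AND col = 0b101 = 5; 5 == 5 -> filled
(246,92): row=0b11110110, col=0b1011100, row AND col = 0b1010100 = 84; 84 != 92 -> empty
(254,200): row=0b11111110, col=0b11001000, row AND col = 0b11001000 = 200; 200 == 200 -> filled
(148,12): row=0b10010100, col=0b1100, row AND col = 0b100 = 4; 4 != 12 -> empty
(86,62): row=0b1010110, col=0b111110, row AND col = 0b10110 = 22; 22 != 62 -> empty
(24,13): row=0b11000, col=0b1101, row AND col = 0b1000 = 8; 8 != 13 -> empty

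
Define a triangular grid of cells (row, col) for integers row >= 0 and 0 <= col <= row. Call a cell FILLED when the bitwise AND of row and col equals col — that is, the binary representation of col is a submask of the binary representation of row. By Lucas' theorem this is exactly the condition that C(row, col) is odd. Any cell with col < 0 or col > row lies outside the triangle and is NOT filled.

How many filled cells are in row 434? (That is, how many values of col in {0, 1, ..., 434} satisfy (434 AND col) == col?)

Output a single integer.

434 in binary = 110110010
popcount(434) = number of 1-bits in 110110010 = 5
A col c satisfies (434 AND c) == c iff every set bit of c is also set in 434; each of the 5 set bits of 434 can independently be on or off in c.
count = 2^5 = 32

Answer: 32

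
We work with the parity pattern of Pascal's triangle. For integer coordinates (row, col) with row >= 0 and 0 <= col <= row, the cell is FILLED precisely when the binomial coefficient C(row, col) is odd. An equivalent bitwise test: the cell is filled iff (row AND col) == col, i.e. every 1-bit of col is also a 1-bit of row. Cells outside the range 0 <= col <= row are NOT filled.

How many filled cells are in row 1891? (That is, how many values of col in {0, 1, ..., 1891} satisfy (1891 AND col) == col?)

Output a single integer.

Answer: 128

Derivation:
1891 in binary = 11101100011
popcount(1891) = number of 1-bits in 11101100011 = 7
A col c satisfies (1891 AND c) == c iff every set bit of c is also set in 1891; each of the 7 set bits of 1891 can independently be on or off in c.
count = 2^7 = 128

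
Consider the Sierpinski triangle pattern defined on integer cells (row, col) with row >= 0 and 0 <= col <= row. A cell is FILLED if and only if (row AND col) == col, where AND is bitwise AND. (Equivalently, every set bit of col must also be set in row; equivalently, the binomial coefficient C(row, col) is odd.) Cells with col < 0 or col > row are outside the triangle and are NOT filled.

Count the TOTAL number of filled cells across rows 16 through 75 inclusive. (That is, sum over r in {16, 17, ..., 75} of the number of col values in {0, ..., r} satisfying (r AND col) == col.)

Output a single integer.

r16=10000 pc1: +2 =2
r17=10001 pc2: +4 =6
r18=10010 pc2: +4 =10
r19=10011 pc3: +8 =18
r20=10100 pc2: +4 =22
r21=10101 pc3: +8 =30
r22=10110 pc3: +8 =38
r23=10111 pc4: +16 =54
r24=11000 pc2: +4 =58
r25=11001 pc3: +8 =66
r26=11010 pc3: +8 =74
r27=11011 pc4: +16 =90
r28=11100 pc3: +8 =98
r29=11101 pc4: +16 =114
r30=11110 pc4: +16 =130
r31=11111 pc5: +32 =162
r32=100000 pc1: +2 =164
r33=100001 pc2: +4 =168
r34=100010 pc2: +4 =172
r35=100011 pc3: +8 =180
r36=100100 pc2: +4 =184
r37=100101 pc3: +8 =192
r38=100110 pc3: +8 =200
r39=100111 pc4: +16 =216
r40=101000 pc2: +4 =220
r41=101001 pc3: +8 =228
r42=101010 pc3: +8 =236
r43=101011 pc4: +16 =252
r44=101100 pc3: +8 =260
r45=101101 pc4: +16 =276
r46=101110 pc4: +16 =292
r47=101111 pc5: +32 =324
r48=110000 pc2: +4 =328
r49=110001 pc3: +8 =336
r50=110010 pc3: +8 =344
r51=110011 pc4: +16 =360
r52=110100 pc3: +8 =368
r53=110101 pc4: +16 =384
r54=110110 pc4: +16 =400
r55=110111 pc5: +32 =432
r56=111000 pc3: +8 =440
r57=111001 pc4: +16 =456
r58=111010 pc4: +16 =472
r59=111011 pc5: +32 =504
r60=111100 pc4: +16 =520
r61=111101 pc5: +32 =552
r62=111110 pc5: +32 =584
r63=111111 pc6: +64 =648
r64=1000000 pc1: +2 =650
r65=1000001 pc2: +4 =654
r66=1000010 pc2: +4 =658
r67=1000011 pc3: +8 =666
r68=1000100 pc2: +4 =670
r69=1000101 pc3: +8 =678
r70=1000110 pc3: +8 =686
r71=1000111 pc4: +16 =702
r72=1001000 pc2: +4 =706
r73=1001001 pc3: +8 =714
r74=1001010 pc3: +8 =722
r75=1001011 pc4: +16 =738

Answer: 738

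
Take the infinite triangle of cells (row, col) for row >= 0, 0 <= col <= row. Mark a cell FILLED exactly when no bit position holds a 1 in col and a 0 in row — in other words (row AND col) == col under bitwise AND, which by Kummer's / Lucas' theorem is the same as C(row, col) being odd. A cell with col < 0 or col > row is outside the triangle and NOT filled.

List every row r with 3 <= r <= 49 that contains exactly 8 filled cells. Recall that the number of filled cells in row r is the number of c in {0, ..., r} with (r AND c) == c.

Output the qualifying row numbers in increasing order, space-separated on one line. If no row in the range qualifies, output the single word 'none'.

Answer: 7 11 13 14 19 21 22 25 26 28 35 37 38 41 42 44 49

Derivation:
Row r has 2^popcount(r) filled cells, so we need popcount(r) = log2(8) = 3.
Scan r = 3..49 and keep those with exactly 3 one-bits:
r=3=11 popcount=2 -> skip
r=4=100 popcount=1 -> skip
r=5=101 popcount=2 -> skip
r=6=110 popcount=2 -> skip
r=7=111 popcount=3 -> KEEP
r=8=1000 popcount=1 -> skip
r=9=1001 popcount=2 -> skip
r=10=1010 popcount=2 -> skip
r=11=1011 popcount=3 -> KEEP
r=12=1100 popcount=2 -> skip
r=13=1101 popcount=3 -> KEEP
r=14=1110 popcount=3 -> KEEP
r=15=1111 popcount=4 -> skip
r=16=10000 popcount=1 -> skip
r=17=10001 popcount=2 -> skip
r=18=10010 popcount=2 -> skip
r=19=10011 popcount=3 -> KEEP
r=20=10100 popcount=2 -> skip
r=21=10101 popcount=3 -> KEEP
r=22=10110 popcount=3 -> KEEP
r=23=10111 popcount=4 -> skip
r=24=11000 popcount=2 -> skip
r=25=11001 popcount=3 -> KEEP
r=26=11010 popcount=3 -> KEEP
r=27=11011 popcount=4 -> skip
r=28=11100 popcount=3 -> KEEP
r=29=11101 popcount=4 -> skip
r=30=11110 popcount=4 -> skip
r=31=11111 popcount=5 -> skip
r=32=100000 popcount=1 -> skip
r=33=100001 popcount=2 -> skip
r=34=100010 popcount=2 -> skip
r=35=100011 popcount=3 -> KEEP
r=36=100100 popcount=2 -> skip
r=37=100101 popcount=3 -> KEEP
r=38=100110 popcount=3 -> KEEP
r=39=100111 popcount=4 -> skip
r=40=101000 popcount=2 -> skip
r=41=101001 popcount=3 -> KEEP
r=42=101010 popcount=3 -> KEEP
r=43=101011 popcount=4 -> skip
r=44=101100 popcount=3 -> KEEP
r=45=101101 popcount=4 -> skip
r=46=101110 popcount=4 -> skip
r=47=101111 popcount=5 -> skip
r=48=110000 popcount=2 -> skip
r=49=110001 popcount=3 -> KEEP
Kept rows: 7 11 13 14 19 21 22 25 26 28 35 37 38 41 42 44 49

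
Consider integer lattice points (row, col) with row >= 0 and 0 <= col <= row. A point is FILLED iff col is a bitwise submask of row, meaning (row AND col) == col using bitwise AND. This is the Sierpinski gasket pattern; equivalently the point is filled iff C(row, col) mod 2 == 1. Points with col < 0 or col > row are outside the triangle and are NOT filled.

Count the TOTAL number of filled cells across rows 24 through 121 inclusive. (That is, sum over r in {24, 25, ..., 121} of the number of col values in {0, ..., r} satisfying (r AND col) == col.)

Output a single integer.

Answer: 1668

Derivation:
r24=11000 pc2: +4 =4
r25=11001 pc3: +8 =12
r26=11010 pc3: +8 =20
r27=11011 pc4: +16 =36
r28=11100 pc3: +8 =44
r29=11101 pc4: +16 =60
r30=11110 pc4: +16 =76
r31=11111 pc5: +32 =108
r32=100000 pc1: +2 =110
r33=100001 pc2: +4 =114
r34=100010 pc2: +4 =118
r35=100011 pc3: +8 =126
r36=100100 pc2: +4 =130
r37=100101 pc3: +8 =138
r38=100110 pc3: +8 =146
r39=100111 pc4: +16 =162
r40=101000 pc2: +4 =166
r41=101001 pc3: +8 =174
r42=101010 pc3: +8 =182
r43=101011 pc4: +16 =198
r44=101100 pc3: +8 =206
r45=101101 pc4: +16 =222
r46=101110 pc4: +16 =238
r47=101111 pc5: +32 =270
r48=110000 pc2: +4 =274
r49=110001 pc3: +8 =282
r50=110010 pc3: +8 =290
r51=110011 pc4: +16 =306
r52=110100 pc3: +8 =314
r53=110101 pc4: +16 =330
r54=110110 pc4: +16 =346
r55=110111 pc5: +32 =378
r56=111000 pc3: +8 =386
r57=111001 pc4: +16 =402
r58=111010 pc4: +16 =418
r59=111011 pc5: +32 =450
r60=111100 pc4: +16 =466
r61=111101 pc5: +32 =498
r62=111110 pc5: +32 =530
r63=111111 pc6: +64 =594
r64=1000000 pc1: +2 =596
r65=1000001 pc2: +4 =600
r66=1000010 pc2: +4 =604
r67=1000011 pc3: +8 =612
r68=1000100 pc2: +4 =616
r69=1000101 pc3: +8 =624
r70=1000110 pc3: +8 =632
r71=1000111 pc4: +16 =648
r72=1001000 pc2: +4 =652
r73=1001001 pc3: +8 =660
r74=1001010 pc3: +8 =668
r75=1001011 pc4: +16 =684
r76=1001100 pc3: +8 =692
r77=1001101 pc4: +16 =708
r78=1001110 pc4: +16 =724
r79=1001111 pc5: +32 =756
r80=1010000 pc2: +4 =760
r81=1010001 pc3: +8 =768
r82=1010010 pc3: +8 =776
r83=1010011 pc4: +16 =792
r84=1010100 pc3: +8 =800
r85=1010101 pc4: +16 =816
r86=1010110 pc4: +16 =832
r87=1010111 pc5: +32 =864
r88=1011000 pc3: +8 =872
r89=1011001 pc4: +16 =888
r90=1011010 pc4: +16 =904
r91=1011011 pc5: +32 =936
r92=1011100 pc4: +16 =952
r93=1011101 pc5: +32 =984
r94=1011110 pc5: +32 =1016
r95=1011111 pc6: +64 =1080
r96=1100000 pc2: +4 =1084
r97=1100001 pc3: +8 =1092
r98=1100010 pc3: +8 =1100
r99=1100011 pc4: +16 =1116
r100=1100100 pc3: +8 =1124
r101=1100101 pc4: +16 =1140
r102=1100110 pc4: +16 =1156
r103=1100111 pc5: +32 =1188
r104=1101000 pc3: +8 =1196
r105=1101001 pc4: +16 =1212
r106=1101010 pc4: +16 =1228
r107=1101011 pc5: +32 =1260
r108=1101100 pc4: +16 =1276
r109=1101101 pc5: +32 =1308
r110=1101110 pc5: +32 =1340
r111=1101111 pc6: +64 =1404
r112=1110000 pc3: +8 =1412
r113=1110001 pc4: +16 =1428
r114=1110010 pc4: +16 =1444
r115=1110011 pc5: +32 =1476
r116=1110100 pc4: +16 =1492
r117=1110101 pc5: +32 =1524
r118=1110110 pc5: +32 =1556
r119=1110111 pc6: +64 =1620
r120=1111000 pc4: +16 =1636
r121=1111001 pc5: +32 =1668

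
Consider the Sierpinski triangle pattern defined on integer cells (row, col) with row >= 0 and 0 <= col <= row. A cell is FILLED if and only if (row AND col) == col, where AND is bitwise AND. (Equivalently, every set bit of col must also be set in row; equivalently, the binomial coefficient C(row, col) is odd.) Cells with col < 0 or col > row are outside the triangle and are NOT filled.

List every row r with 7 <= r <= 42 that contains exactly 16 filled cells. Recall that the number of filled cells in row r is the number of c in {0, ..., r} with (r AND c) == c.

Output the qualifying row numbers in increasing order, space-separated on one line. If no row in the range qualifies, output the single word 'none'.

Row r has 2^popcount(r) filled cells, so we need popcount(r) = log2(16) = 4.
Scan r = 7..42 and keep those with exactly 4 one-bits:
r=7=111 popcount=3 -> skip
r=8=1000 popcount=1 -> skip
r=9=1001 popcount=2 -> skip
r=10=1010 popcount=2 -> skip
r=11=1011 popcount=3 -> skip
r=12=1100 popcount=2 -> skip
r=13=1101 popcount=3 -> skip
r=14=1110 popcount=3 -> skip
r=15=1111 popcount=4 -> KEEP
r=16=10000 popcount=1 -> skip
r=17=10001 popcount=2 -> skip
r=18=10010 popcount=2 -> skip
r=19=10011 popcount=3 -> skip
r=20=10100 popcount=2 -> skip
r=21=10101 popcount=3 -> skip
r=22=10110 popcount=3 -> skip
r=23=10111 popcount=4 -> KEEP
r=24=11000 popcount=2 -> skip
r=25=11001 popcount=3 -> skip
r=26=11010 popcount=3 -> skip
r=27=11011 popcount=4 -> KEEP
r=28=11100 popcount=3 -> skip
r=29=11101 popcount=4 -> KEEP
r=30=11110 popcount=4 -> KEEP
r=31=11111 popcount=5 -> skip
r=32=100000 popcount=1 -> skip
r=33=100001 popcount=2 -> skip
r=34=100010 popcount=2 -> skip
r=35=100011 popcount=3 -> skip
r=36=100100 popcount=2 -> skip
r=37=100101 popcount=3 -> skip
r=38=100110 popcount=3 -> skip
r=39=100111 popcount=4 -> KEEP
r=40=101000 popcount=2 -> skip
r=41=101001 popcount=3 -> skip
r=42=101010 popcount=3 -> skip
Kept rows: 15 23 27 29 30 39

Answer: 15 23 27 29 30 39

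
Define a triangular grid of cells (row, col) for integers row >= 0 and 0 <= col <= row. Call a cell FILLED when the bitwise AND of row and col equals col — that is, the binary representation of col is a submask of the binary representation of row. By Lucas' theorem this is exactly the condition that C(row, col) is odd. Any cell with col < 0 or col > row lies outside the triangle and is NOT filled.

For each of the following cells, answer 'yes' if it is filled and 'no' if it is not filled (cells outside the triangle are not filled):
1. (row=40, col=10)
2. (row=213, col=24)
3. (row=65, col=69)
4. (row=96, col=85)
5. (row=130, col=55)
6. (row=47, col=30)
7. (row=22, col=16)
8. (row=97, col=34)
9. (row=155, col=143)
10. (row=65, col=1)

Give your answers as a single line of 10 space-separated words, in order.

(40,10): row=0b101000, col=0b1010, row AND col = 0b1000 = 8; 8 != 10 -> empty
(213,24): row=0b11010101, col=0b11000, row AND col = 0b10000 = 16; 16 != 24 -> empty
(65,69): col outside [0, 65] -> not filled
(96,85): row=0b1100000, col=0b1010101, row AND col = 0b1000000 = 64; 64 != 85 -> empty
(130,55): row=0b10000010, col=0b110111, row AND col = 0b10 = 2; 2 != 55 -> empty
(47,30): row=0b101111, col=0b11110, row AND col = 0b1110 = 14; 14 != 30 -> empty
(22,16): row=0b10110, col=0b10000, row AND col = 0b10000 = 16; 16 == 16 -> filled
(97,34): row=0b1100001, col=0b100010, row AND col = 0b100000 = 32; 32 != 34 -> empty
(155,143): row=0b10011011, col=0b10001111, row AND col = 0b10001011 = 139; 139 != 143 -> empty
(65,1): row=0b1000001, col=0b1, row AND col = 0b1 = 1; 1 == 1 -> filled

Answer: no no no no no no yes no no yes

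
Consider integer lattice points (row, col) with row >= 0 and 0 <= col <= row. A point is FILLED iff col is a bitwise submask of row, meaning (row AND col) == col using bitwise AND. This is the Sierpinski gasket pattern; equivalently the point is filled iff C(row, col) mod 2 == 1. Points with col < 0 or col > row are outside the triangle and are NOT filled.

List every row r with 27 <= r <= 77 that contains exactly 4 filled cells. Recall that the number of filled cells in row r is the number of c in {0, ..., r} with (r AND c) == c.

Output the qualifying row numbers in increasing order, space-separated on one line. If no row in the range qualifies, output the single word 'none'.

Answer: 33 34 36 40 48 65 66 68 72

Derivation:
Row r has 2^popcount(r) filled cells, so we need popcount(r) = log2(4) = 2.
Scan r = 27..77 and keep those with exactly 2 one-bits:
r=27=11011 popcount=4 -> skip
r=28=11100 popcount=3 -> skip
r=29=11101 popcount=4 -> skip
r=30=11110 popcount=4 -> skip
r=31=11111 popcount=5 -> skip
r=32=100000 popcount=1 -> skip
r=33=100001 popcount=2 -> KEEP
r=34=100010 popcount=2 -> KEEP
r=35=100011 popcount=3 -> skip
r=36=100100 popcount=2 -> KEEP
r=37=100101 popcount=3 -> skip
r=38=100110 popcount=3 -> skip
r=39=100111 popcount=4 -> skip
r=40=101000 popcount=2 -> KEEP
r=41=101001 popcount=3 -> skip
r=42=101010 popcount=3 -> skip
r=43=101011 popcount=4 -> skip
r=44=101100 popcount=3 -> skip
r=45=101101 popcount=4 -> skip
r=46=101110 popcount=4 -> skip
r=47=101111 popcount=5 -> skip
r=48=110000 popcount=2 -> KEEP
r=49=110001 popcount=3 -> skip
r=50=110010 popcount=3 -> skip
r=51=110011 popcount=4 -> skip
r=52=110100 popcount=3 -> skip
r=53=110101 popcount=4 -> skip
r=54=110110 popcount=4 -> skip
r=55=110111 popcount=5 -> skip
r=56=111000 popcount=3 -> skip
r=57=111001 popcount=4 -> skip
r=58=111010 popcount=4 -> skip
r=59=111011 popcount=5 -> skip
r=60=111100 popcount=4 -> skip
r=61=111101 popcount=5 -> skip
r=62=111110 popcount=5 -> skip
r=63=111111 popcount=6 -> skip
r=64=1000000 popcount=1 -> skip
r=65=1000001 popcount=2 -> KEEP
r=66=1000010 popcount=2 -> KEEP
r=67=1000011 popcount=3 -> skip
r=68=1000100 popcount=2 -> KEEP
r=69=1000101 popcount=3 -> skip
r=70=1000110 popcount=3 -> skip
r=71=1000111 popcount=4 -> skip
r=72=1001000 popcount=2 -> KEEP
r=73=1001001 popcount=3 -> skip
r=74=1001010 popcount=3 -> skip
r=75=1001011 popcount=4 -> skip
r=76=1001100 popcount=3 -> skip
r=77=1001101 popcount=4 -> skip
Kept rows: 33 34 36 40 48 65 66 68 72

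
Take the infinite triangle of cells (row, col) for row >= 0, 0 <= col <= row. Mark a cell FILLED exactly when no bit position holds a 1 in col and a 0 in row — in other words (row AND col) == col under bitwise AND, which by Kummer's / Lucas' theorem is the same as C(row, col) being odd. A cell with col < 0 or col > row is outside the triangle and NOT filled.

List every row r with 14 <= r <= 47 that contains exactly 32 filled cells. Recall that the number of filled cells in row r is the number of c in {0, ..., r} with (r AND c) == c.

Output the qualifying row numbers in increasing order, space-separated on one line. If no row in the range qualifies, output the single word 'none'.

Answer: 31 47

Derivation:
Row r has 2^popcount(r) filled cells, so we need popcount(r) = log2(32) = 5.
Scan r = 14..47 and keep those with exactly 5 one-bits:
r=14=1110 popcount=3 -> skip
r=15=1111 popcount=4 -> skip
r=16=10000 popcount=1 -> skip
r=17=10001 popcount=2 -> skip
r=18=10010 popcount=2 -> skip
r=19=10011 popcount=3 -> skip
r=20=10100 popcount=2 -> skip
r=21=10101 popcount=3 -> skip
r=22=10110 popcount=3 -> skip
r=23=10111 popcount=4 -> skip
r=24=11000 popcount=2 -> skip
r=25=11001 popcount=3 -> skip
r=26=11010 popcount=3 -> skip
r=27=11011 popcount=4 -> skip
r=28=11100 popcount=3 -> skip
r=29=11101 popcount=4 -> skip
r=30=11110 popcount=4 -> skip
r=31=11111 popcount=5 -> KEEP
r=32=100000 popcount=1 -> skip
r=33=100001 popcount=2 -> skip
r=34=100010 popcount=2 -> skip
r=35=100011 popcount=3 -> skip
r=36=100100 popcount=2 -> skip
r=37=100101 popcount=3 -> skip
r=38=100110 popcount=3 -> skip
r=39=100111 popcount=4 -> skip
r=40=101000 popcount=2 -> skip
r=41=101001 popcount=3 -> skip
r=42=101010 popcount=3 -> skip
r=43=101011 popcount=4 -> skip
r=44=101100 popcount=3 -> skip
r=45=101101 popcount=4 -> skip
r=46=101110 popcount=4 -> skip
r=47=101111 popcount=5 -> KEEP
Kept rows: 31 47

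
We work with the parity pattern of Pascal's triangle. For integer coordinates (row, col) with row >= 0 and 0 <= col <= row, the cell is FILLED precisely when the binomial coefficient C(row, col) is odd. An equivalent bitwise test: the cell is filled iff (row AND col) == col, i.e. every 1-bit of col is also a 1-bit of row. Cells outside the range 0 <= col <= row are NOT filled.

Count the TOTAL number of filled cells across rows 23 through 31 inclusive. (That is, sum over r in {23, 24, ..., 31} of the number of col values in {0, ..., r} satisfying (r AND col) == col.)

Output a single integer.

r23=10111 pc4: +16 =16
r24=11000 pc2: +4 =20
r25=11001 pc3: +8 =28
r26=11010 pc3: +8 =36
r27=11011 pc4: +16 =52
r28=11100 pc3: +8 =60
r29=11101 pc4: +16 =76
r30=11110 pc4: +16 =92
r31=11111 pc5: +32 =124

Answer: 124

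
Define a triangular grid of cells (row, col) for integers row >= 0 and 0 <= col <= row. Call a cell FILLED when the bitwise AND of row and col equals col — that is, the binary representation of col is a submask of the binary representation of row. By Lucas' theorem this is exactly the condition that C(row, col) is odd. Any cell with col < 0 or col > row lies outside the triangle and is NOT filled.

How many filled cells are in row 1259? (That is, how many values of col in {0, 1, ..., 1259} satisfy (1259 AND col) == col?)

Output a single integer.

1259 in binary = 10011101011
popcount(1259) = number of 1-bits in 10011101011 = 7
A col c satisfies (1259 AND c) == c iff every set bit of c is also set in 1259; each of the 7 set bits of 1259 can independently be on or off in c.
count = 2^7 = 128

Answer: 128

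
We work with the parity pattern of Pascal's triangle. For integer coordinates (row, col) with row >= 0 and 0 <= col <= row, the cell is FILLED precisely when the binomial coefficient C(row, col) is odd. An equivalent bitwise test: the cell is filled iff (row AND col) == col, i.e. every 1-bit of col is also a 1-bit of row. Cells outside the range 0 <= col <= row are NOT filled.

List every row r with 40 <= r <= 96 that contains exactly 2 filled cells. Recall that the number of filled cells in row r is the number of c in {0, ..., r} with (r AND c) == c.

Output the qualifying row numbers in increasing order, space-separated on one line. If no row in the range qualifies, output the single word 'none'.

Row r has 2^popcount(r) filled cells, so we need popcount(r) = log2(2) = 1.
Scan r = 40..96 and keep those with exactly 1 one-bits:
r=40=101000 popcount=2 -> skip
r=41=101001 popcount=3 -> skip
r=42=101010 popcount=3 -> skip
r=43=101011 popcount=4 -> skip
r=44=101100 popcount=3 -> skip
r=45=101101 popcount=4 -> skip
r=46=101110 popcount=4 -> skip
r=47=101111 popcount=5 -> skip
r=48=110000 popcount=2 -> skip
r=49=110001 popcount=3 -> skip
r=50=110010 popcount=3 -> skip
r=51=110011 popcount=4 -> skip
r=52=110100 popcount=3 -> skip
r=53=110101 popcount=4 -> skip
r=54=110110 popcount=4 -> skip
r=55=110111 popcount=5 -> skip
r=56=111000 popcount=3 -> skip
r=57=111001 popcount=4 -> skip
r=58=111010 popcount=4 -> skip
r=59=111011 popcount=5 -> skip
r=60=111100 popcount=4 -> skip
r=61=111101 popcount=5 -> skip
r=62=111110 popcount=5 -> skip
r=63=111111 popcount=6 -> skip
r=64=1000000 popcount=1 -> KEEP
r=65=1000001 popcount=2 -> skip
r=66=1000010 popcount=2 -> skip
r=67=1000011 popcount=3 -> skip
r=68=1000100 popcount=2 -> skip
r=69=1000101 popcount=3 -> skip
r=70=1000110 popcount=3 -> skip
r=71=1000111 popcount=4 -> skip
r=72=1001000 popcount=2 -> skip
r=73=1001001 popcount=3 -> skip
r=74=1001010 popcount=3 -> skip
r=75=1001011 popcount=4 -> skip
r=76=1001100 popcount=3 -> skip
r=77=1001101 popcount=4 -> skip
r=78=1001110 popcount=4 -> skip
r=79=1001111 popcount=5 -> skip
r=80=1010000 popcount=2 -> skip
r=81=1010001 popcount=3 -> skip
r=82=1010010 popcount=3 -> skip
r=83=1010011 popcount=4 -> skip
r=84=1010100 popcount=3 -> skip
r=85=1010101 popcount=4 -> skip
r=86=1010110 popcount=4 -> skip
r=87=1010111 popcount=5 -> skip
r=88=1011000 popcount=3 -> skip
r=89=1011001 popcount=4 -> skip
r=90=1011010 popcount=4 -> skip
r=91=1011011 popcount=5 -> skip
r=92=1011100 popcount=4 -> skip
r=93=1011101 popcount=5 -> skip
r=94=1011110 popcount=5 -> skip
r=95=1011111 popcount=6 -> skip
r=96=1100000 popcount=2 -> skip
Kept rows: 64

Answer: 64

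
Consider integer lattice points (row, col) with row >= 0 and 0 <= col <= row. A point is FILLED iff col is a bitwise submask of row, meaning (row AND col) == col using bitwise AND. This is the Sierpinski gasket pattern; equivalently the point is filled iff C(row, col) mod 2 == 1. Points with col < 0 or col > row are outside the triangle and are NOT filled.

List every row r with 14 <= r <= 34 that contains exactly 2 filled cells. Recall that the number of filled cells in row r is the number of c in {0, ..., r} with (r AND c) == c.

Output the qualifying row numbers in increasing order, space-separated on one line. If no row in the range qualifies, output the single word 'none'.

Row r has 2^popcount(r) filled cells, so we need popcount(r) = log2(2) = 1.
Scan r = 14..34 and keep those with exactly 1 one-bits:
r=14=1110 popcount=3 -> skip
r=15=1111 popcount=4 -> skip
r=16=10000 popcount=1 -> KEEP
r=17=10001 popcount=2 -> skip
r=18=10010 popcount=2 -> skip
r=19=10011 popcount=3 -> skip
r=20=10100 popcount=2 -> skip
r=21=10101 popcount=3 -> skip
r=22=10110 popcount=3 -> skip
r=23=10111 popcount=4 -> skip
r=24=11000 popcount=2 -> skip
r=25=11001 popcount=3 -> skip
r=26=11010 popcount=3 -> skip
r=27=11011 popcount=4 -> skip
r=28=11100 popcount=3 -> skip
r=29=11101 popcount=4 -> skip
r=30=11110 popcount=4 -> skip
r=31=11111 popcount=5 -> skip
r=32=100000 popcount=1 -> KEEP
r=33=100001 popcount=2 -> skip
r=34=100010 popcount=2 -> skip
Kept rows: 16 32

Answer: 16 32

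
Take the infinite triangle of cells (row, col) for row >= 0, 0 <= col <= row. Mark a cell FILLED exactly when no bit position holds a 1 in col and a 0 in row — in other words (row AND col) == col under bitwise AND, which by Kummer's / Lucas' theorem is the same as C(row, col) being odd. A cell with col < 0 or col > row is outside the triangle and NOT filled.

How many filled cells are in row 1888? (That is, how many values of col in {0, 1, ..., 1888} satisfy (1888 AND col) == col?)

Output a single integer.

Answer: 32

Derivation:
1888 in binary = 11101100000
popcount(1888) = number of 1-bits in 11101100000 = 5
A col c satisfies (1888 AND c) == c iff every set bit of c is also set in 1888; each of the 5 set bits of 1888 can independently be on or off in c.
count = 2^5 = 32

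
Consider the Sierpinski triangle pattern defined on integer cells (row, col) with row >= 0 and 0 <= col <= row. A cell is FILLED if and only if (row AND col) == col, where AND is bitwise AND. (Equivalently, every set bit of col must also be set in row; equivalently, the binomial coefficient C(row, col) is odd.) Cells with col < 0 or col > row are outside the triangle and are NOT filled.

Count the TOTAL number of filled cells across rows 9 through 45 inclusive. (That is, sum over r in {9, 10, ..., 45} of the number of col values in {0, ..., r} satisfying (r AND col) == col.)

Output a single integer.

r9=1001 pc2: +4 =4
r10=1010 pc2: +4 =8
r11=1011 pc3: +8 =16
r12=1100 pc2: +4 =20
r13=1101 pc3: +8 =28
r14=1110 pc3: +8 =36
r15=1111 pc4: +16 =52
r16=10000 pc1: +2 =54
r17=10001 pc2: +4 =58
r18=10010 pc2: +4 =62
r19=10011 pc3: +8 =70
r20=10100 pc2: +4 =74
r21=10101 pc3: +8 =82
r22=10110 pc3: +8 =90
r23=10111 pc4: +16 =106
r24=11000 pc2: +4 =110
r25=11001 pc3: +8 =118
r26=11010 pc3: +8 =126
r27=11011 pc4: +16 =142
r28=11100 pc3: +8 =150
r29=11101 pc4: +16 =166
r30=11110 pc4: +16 =182
r31=11111 pc5: +32 =214
r32=100000 pc1: +2 =216
r33=100001 pc2: +4 =220
r34=100010 pc2: +4 =224
r35=100011 pc3: +8 =232
r36=100100 pc2: +4 =236
r37=100101 pc3: +8 =244
r38=100110 pc3: +8 =252
r39=100111 pc4: +16 =268
r40=101000 pc2: +4 =272
r41=101001 pc3: +8 =280
r42=101010 pc3: +8 =288
r43=101011 pc4: +16 =304
r44=101100 pc3: +8 =312
r45=101101 pc4: +16 =328

Answer: 328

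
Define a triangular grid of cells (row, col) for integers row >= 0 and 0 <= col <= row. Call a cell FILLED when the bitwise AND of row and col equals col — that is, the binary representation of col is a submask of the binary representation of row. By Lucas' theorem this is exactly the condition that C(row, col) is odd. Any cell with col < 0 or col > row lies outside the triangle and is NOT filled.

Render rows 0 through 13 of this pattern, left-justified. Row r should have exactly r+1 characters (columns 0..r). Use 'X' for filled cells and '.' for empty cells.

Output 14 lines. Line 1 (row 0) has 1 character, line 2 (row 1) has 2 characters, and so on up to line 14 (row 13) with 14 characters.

Answer: X
XX
X.X
XXXX
X...X
XX..XX
X.X.X.X
XXXXXXXX
X.......X
XX......XX
X.X.....X.X
XXXX....XXXX
X...X...X...X
XX..XX..XX..XX

Derivation:
r0=0: X
r1=1: XX
r2=10: X.X
r3=11: XXXX
r4=100: X...X
r5=101: XX..XX
r6=110: X.X.X.X
r7=111: XXXXXXXX
r8=1000: X.......X
r9=1001: XX......XX
r10=1010: X.X.....X.X
r11=1011: XXXX....XXXX
r12=1100: X...X...X...X
r13=1101: XX..XX..XX..XX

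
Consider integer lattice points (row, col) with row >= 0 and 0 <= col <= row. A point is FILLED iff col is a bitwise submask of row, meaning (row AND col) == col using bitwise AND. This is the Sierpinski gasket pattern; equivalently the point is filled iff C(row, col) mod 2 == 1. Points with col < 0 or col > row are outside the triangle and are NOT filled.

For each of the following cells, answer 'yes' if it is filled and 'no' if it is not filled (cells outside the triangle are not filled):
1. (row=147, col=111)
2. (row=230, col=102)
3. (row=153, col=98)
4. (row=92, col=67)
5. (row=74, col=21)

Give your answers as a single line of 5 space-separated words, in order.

(147,111): row=0b10010011, col=0b1101111, row AND col = 0b11 = 3; 3 != 111 -> empty
(230,102): row=0b11100110, col=0b1100110, row AND col = 0b1100110 = 102; 102 == 102 -> filled
(153,98): row=0b10011001, col=0b1100010, row AND col = 0b0 = 0; 0 != 98 -> empty
(92,67): row=0b1011100, col=0b1000011, row AND col = 0b1000000 = 64; 64 != 67 -> empty
(74,21): row=0b1001010, col=0b10101, row AND col = 0b0 = 0; 0 != 21 -> empty

Answer: no yes no no no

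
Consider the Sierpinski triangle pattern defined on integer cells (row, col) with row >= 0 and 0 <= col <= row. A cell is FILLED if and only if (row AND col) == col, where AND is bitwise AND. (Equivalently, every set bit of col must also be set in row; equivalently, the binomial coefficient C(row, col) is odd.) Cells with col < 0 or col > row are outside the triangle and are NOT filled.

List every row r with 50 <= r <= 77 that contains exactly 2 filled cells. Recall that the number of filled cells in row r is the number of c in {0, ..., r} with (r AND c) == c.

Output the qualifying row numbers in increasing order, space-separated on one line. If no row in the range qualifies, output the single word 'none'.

Row r has 2^popcount(r) filled cells, so we need popcount(r) = log2(2) = 1.
Scan r = 50..77 and keep those with exactly 1 one-bits:
r=50=110010 popcount=3 -> skip
r=51=110011 popcount=4 -> skip
r=52=110100 popcount=3 -> skip
r=53=110101 popcount=4 -> skip
r=54=110110 popcount=4 -> skip
r=55=110111 popcount=5 -> skip
r=56=111000 popcount=3 -> skip
r=57=111001 popcount=4 -> skip
r=58=111010 popcount=4 -> skip
r=59=111011 popcount=5 -> skip
r=60=111100 popcount=4 -> skip
r=61=111101 popcount=5 -> skip
r=62=111110 popcount=5 -> skip
r=63=111111 popcount=6 -> skip
r=64=1000000 popcount=1 -> KEEP
r=65=1000001 popcount=2 -> skip
r=66=1000010 popcount=2 -> skip
r=67=1000011 popcount=3 -> skip
r=68=1000100 popcount=2 -> skip
r=69=1000101 popcount=3 -> skip
r=70=1000110 popcount=3 -> skip
r=71=1000111 popcount=4 -> skip
r=72=1001000 popcount=2 -> skip
r=73=1001001 popcount=3 -> skip
r=74=1001010 popcount=3 -> skip
r=75=1001011 popcount=4 -> skip
r=76=1001100 popcount=3 -> skip
r=77=1001101 popcount=4 -> skip
Kept rows: 64

Answer: 64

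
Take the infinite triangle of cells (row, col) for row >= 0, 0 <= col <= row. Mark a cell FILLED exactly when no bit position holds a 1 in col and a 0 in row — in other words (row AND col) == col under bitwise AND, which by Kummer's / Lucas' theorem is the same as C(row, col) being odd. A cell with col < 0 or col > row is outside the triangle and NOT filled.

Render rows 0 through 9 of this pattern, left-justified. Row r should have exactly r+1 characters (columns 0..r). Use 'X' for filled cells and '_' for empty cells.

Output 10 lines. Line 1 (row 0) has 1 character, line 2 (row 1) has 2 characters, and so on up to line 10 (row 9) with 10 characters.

Answer: X
XX
X_X
XXXX
X___X
XX__XX
X_X_X_X
XXXXXXXX
X_______X
XX______XX

Derivation:
r0=0: X
r1=1: XX
r2=10: X_X
r3=11: XXXX
r4=100: X___X
r5=101: XX__XX
r6=110: X_X_X_X
r7=111: XXXXXXXX
r8=1000: X_______X
r9=1001: XX______XX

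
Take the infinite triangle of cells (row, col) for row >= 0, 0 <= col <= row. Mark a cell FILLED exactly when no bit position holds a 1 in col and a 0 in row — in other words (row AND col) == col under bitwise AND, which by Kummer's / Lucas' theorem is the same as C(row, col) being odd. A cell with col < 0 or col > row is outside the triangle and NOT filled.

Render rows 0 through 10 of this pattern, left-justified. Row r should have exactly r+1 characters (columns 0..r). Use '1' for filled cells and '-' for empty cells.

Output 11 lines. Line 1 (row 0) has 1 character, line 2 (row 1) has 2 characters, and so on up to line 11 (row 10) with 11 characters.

r0=0: 1
r1=1: 11
r2=10: 1-1
r3=11: 1111
r4=100: 1---1
r5=101: 11--11
r6=110: 1-1-1-1
r7=111: 11111111
r8=1000: 1-------1
r9=1001: 11------11
r10=1010: 1-1-----1-1

Answer: 1
11
1-1
1111
1---1
11--11
1-1-1-1
11111111
1-------1
11------11
1-1-----1-1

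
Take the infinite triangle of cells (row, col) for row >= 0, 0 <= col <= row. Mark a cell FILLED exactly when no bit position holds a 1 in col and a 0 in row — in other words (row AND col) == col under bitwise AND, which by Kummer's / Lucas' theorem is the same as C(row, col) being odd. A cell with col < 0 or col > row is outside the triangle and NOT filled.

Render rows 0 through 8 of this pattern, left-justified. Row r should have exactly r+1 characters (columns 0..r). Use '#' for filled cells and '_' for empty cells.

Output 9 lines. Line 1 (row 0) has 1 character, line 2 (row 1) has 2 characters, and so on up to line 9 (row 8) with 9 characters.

r0=0: #
r1=1: ##
r2=10: #_#
r3=11: ####
r4=100: #___#
r5=101: ##__##
r6=110: #_#_#_#
r7=111: ########
r8=1000: #_______#

Answer: #
##
#_#
####
#___#
##__##
#_#_#_#
########
#_______#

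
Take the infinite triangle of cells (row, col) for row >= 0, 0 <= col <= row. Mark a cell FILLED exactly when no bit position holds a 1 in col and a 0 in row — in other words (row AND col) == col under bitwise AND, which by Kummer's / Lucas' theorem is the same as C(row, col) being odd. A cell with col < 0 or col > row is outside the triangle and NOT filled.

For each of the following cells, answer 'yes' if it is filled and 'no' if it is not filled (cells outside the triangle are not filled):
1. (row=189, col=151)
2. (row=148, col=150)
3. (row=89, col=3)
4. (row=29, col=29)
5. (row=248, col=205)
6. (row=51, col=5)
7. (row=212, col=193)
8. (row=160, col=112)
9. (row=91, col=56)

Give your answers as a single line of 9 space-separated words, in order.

Answer: no no no yes no no no no no

Derivation:
(189,151): row=0b10111101, col=0b10010111, row AND col = 0b10010101 = 149; 149 != 151 -> empty
(148,150): col outside [0, 148] -> not filled
(89,3): row=0b1011001, col=0b11, row AND col = 0b1 = 1; 1 != 3 -> empty
(29,29): row=0b11101, col=0b11101, row AND col = 0b11101 = 29; 29 == 29 -> filled
(248,205): row=0b11111000, col=0b11001101, row AND col = 0b11001000 = 200; 200 != 205 -> empty
(51,5): row=0b110011, col=0b101, row AND col = 0b1 = 1; 1 != 5 -> empty
(212,193): row=0b11010100, col=0b11000001, row AND col = 0b11000000 = 192; 192 != 193 -> empty
(160,112): row=0b10100000, col=0b1110000, row AND col = 0b100000 = 32; 32 != 112 -> empty
(91,56): row=0b1011011, col=0b111000, row AND col = 0b11000 = 24; 24 != 56 -> empty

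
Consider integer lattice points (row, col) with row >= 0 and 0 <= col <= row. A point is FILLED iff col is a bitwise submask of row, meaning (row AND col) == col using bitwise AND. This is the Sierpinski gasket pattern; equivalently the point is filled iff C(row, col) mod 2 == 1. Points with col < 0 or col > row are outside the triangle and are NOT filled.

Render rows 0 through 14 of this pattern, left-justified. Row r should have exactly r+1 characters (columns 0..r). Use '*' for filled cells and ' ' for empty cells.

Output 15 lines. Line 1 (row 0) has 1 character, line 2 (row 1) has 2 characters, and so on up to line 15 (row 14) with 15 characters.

r0=0: *
r1=1: **
r2=10: * *
r3=11: ****
r4=100: *   *
r5=101: **  **
r6=110: * * * *
r7=111: ********
r8=1000: *       *
r9=1001: **      **
r10=1010: * *     * *
r11=1011: ****    ****
r12=1100: *   *   *   *
r13=1101: **  **  **  **
r14=1110: * * * * * * * *

Answer: *
**
* *
****
*   *
**  **
* * * *
********
*       *
**      **
* *     * *
****    ****
*   *   *   *
**  **  **  **
* * * * * * * *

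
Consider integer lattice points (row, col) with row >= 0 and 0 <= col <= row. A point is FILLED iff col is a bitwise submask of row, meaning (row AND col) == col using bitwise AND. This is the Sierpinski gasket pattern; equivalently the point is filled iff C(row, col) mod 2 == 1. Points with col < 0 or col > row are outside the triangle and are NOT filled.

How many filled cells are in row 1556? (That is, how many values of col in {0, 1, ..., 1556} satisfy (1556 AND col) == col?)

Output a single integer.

Answer: 16

Derivation:
1556 in binary = 11000010100
popcount(1556) = number of 1-bits in 11000010100 = 4
A col c satisfies (1556 AND c) == c iff every set bit of c is also set in 1556; each of the 4 set bits of 1556 can independently be on or off in c.
count = 2^4 = 16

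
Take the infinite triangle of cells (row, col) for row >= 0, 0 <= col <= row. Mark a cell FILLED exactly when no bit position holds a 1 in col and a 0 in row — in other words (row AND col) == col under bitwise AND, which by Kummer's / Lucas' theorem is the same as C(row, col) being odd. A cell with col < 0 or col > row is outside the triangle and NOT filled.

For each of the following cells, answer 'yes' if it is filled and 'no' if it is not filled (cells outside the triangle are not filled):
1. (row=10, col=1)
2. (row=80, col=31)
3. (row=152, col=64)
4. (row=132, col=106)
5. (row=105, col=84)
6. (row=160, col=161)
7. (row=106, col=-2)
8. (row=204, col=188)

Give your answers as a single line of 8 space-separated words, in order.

Answer: no no no no no no no no

Derivation:
(10,1): row=0b1010, col=0b1, row AND col = 0b0 = 0; 0 != 1 -> empty
(80,31): row=0b1010000, col=0b11111, row AND col = 0b10000 = 16; 16 != 31 -> empty
(152,64): row=0b10011000, col=0b1000000, row AND col = 0b0 = 0; 0 != 64 -> empty
(132,106): row=0b10000100, col=0b1101010, row AND col = 0b0 = 0; 0 != 106 -> empty
(105,84): row=0b1101001, col=0b1010100, row AND col = 0b1000000 = 64; 64 != 84 -> empty
(160,161): col outside [0, 160] -> not filled
(106,-2): col outside [0, 106] -> not filled
(204,188): row=0b11001100, col=0b10111100, row AND col = 0b10001100 = 140; 140 != 188 -> empty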